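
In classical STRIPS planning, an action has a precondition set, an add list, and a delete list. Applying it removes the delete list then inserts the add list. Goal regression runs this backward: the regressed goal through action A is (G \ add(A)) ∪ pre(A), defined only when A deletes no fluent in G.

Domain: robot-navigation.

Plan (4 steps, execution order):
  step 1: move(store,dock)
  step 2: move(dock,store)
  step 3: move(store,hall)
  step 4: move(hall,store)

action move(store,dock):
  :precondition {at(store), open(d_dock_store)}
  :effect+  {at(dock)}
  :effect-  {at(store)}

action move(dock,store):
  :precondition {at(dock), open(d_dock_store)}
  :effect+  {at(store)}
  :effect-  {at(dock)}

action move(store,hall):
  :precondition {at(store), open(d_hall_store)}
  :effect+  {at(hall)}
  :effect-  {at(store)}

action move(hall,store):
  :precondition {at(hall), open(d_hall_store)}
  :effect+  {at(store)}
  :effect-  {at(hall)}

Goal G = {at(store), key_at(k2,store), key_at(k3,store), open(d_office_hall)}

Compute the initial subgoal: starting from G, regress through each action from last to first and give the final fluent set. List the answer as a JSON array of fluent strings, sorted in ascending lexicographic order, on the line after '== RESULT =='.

Work backward from the goal:
  through step 4 (move(hall,store)): drop {at(store)}, keep {key_at(k2,store), key_at(k3,store), open(d_office_hall)}, require {at(hall), open(d_hall_store)}
    → {at(hall), key_at(k2,store), key_at(k3,store), open(d_hall_store), open(d_office_hall)}
  through step 3 (move(store,hall)): drop {at(hall)}, keep {key_at(k2,store), key_at(k3,store), open(d_hall_store), open(d_office_hall)}, require {at(store), open(d_hall_store)}
    → {at(store), key_at(k2,store), key_at(k3,store), open(d_hall_store), open(d_office_hall)}
  through step 2 (move(dock,store)): drop {at(store)}, keep {key_at(k2,store), key_at(k3,store), open(d_hall_store), open(d_office_hall)}, require {at(dock), open(d_dock_store)}
    → {at(dock), key_at(k2,store), key_at(k3,store), open(d_dock_store), open(d_hall_store), open(d_office_hall)}
  through step 1 (move(store,dock)): drop {at(dock)}, keep {key_at(k2,store), key_at(k3,store), open(d_dock_store), open(d_hall_store), open(d_office_hall)}, require {at(store), open(d_dock_store)}
    → {at(store), key_at(k2,store), key_at(k3,store), open(d_dock_store), open(d_hall_store), open(d_office_hall)}

== RESULT ==
["at(store)", "key_at(k2,store)", "key_at(k3,store)", "open(d_dock_store)", "open(d_hall_store)", "open(d_office_hall)"]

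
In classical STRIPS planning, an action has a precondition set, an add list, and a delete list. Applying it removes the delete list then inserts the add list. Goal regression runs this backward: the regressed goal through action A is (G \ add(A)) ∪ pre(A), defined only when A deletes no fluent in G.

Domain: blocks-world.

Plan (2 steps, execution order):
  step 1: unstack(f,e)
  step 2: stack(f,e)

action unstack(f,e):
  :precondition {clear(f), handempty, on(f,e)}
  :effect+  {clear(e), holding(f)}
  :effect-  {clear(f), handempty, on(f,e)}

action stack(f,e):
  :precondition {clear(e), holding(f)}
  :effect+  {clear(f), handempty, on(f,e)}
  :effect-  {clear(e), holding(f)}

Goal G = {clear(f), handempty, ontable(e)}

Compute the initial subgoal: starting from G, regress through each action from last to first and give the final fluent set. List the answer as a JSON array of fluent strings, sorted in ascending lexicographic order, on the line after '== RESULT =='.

Regress step by step:
  through step 2 (stack(f,e)): drop {clear(f), handempty}, keep {ontable(e)}, require {clear(e), holding(f)}
    → {clear(e), holding(f), ontable(e)}
  through step 1 (unstack(f,e)): drop {clear(e), holding(f)}, keep {ontable(e)}, require {clear(f), handempty, on(f,e)}
    → {clear(f), handempty, on(f,e), ontable(e)}

== RESULT ==
["clear(f)", "handempty", "on(f,e)", "ontable(e)"]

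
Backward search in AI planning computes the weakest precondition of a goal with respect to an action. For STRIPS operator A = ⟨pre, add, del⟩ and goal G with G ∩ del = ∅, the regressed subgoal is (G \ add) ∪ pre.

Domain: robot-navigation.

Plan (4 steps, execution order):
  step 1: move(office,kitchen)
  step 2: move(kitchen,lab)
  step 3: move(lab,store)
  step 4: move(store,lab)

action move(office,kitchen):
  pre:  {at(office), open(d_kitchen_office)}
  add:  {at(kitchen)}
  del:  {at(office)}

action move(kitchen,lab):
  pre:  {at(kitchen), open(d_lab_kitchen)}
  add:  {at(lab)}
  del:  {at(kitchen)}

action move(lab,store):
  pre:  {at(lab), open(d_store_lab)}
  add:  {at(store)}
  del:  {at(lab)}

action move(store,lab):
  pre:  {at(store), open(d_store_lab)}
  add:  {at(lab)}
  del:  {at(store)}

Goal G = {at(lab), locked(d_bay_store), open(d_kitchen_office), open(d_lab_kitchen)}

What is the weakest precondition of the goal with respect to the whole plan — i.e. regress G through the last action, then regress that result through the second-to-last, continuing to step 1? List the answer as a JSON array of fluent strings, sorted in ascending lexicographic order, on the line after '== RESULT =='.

Regress step by step:
  through step 4 (move(store,lab)): drop {at(lab)}, keep {locked(d_bay_store), open(d_kitchen_office), open(d_lab_kitchen)}, require {at(store), open(d_store_lab)}
    → {at(store), locked(d_bay_store), open(d_kitchen_office), open(d_lab_kitchen), open(d_store_lab)}
  through step 3 (move(lab,store)): drop {at(store)}, keep {locked(d_bay_store), open(d_kitchen_office), open(d_lab_kitchen), open(d_store_lab)}, require {at(lab), open(d_store_lab)}
    → {at(lab), locked(d_bay_store), open(d_kitchen_office), open(d_lab_kitchen), open(d_store_lab)}
  through step 2 (move(kitchen,lab)): drop {at(lab)}, keep {locked(d_bay_store), open(d_kitchen_office), open(d_lab_kitchen), open(d_store_lab)}, require {at(kitchen), open(d_lab_kitchen)}
    → {at(kitchen), locked(d_bay_store), open(d_kitchen_office), open(d_lab_kitchen), open(d_store_lab)}
  through step 1 (move(office,kitchen)): drop {at(kitchen)}, keep {locked(d_bay_store), open(d_kitchen_office), open(d_lab_kitchen), open(d_store_lab)}, require {at(office), open(d_kitchen_office)}
    → {at(office), locked(d_bay_store), open(d_kitchen_office), open(d_lab_kitchen), open(d_store_lab)}

== RESULT ==
["at(office)", "locked(d_bay_store)", "open(d_kitchen_office)", "open(d_lab_kitchen)", "open(d_store_lab)"]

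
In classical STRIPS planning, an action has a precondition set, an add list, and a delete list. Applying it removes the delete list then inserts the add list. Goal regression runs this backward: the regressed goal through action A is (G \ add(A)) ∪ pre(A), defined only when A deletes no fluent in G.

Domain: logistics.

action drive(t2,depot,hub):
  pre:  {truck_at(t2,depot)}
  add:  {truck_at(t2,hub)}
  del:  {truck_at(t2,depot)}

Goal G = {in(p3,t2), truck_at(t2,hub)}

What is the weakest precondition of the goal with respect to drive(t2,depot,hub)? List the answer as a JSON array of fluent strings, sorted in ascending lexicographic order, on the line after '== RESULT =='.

Regress:
  G ∩ del = {}  (empty — regression defined)
  G \ add = {in(p3,t2), truck_at(t2,hub)} \ {truck_at(t2,hub)} = {in(p3,t2)}
  ∪ pre   = {in(p3,t2)} ∪ {truck_at(t2,depot)}
          = {in(p3,t2), truck_at(t2,depot)}

== RESULT ==
["in(p3,t2)", "truck_at(t2,depot)"]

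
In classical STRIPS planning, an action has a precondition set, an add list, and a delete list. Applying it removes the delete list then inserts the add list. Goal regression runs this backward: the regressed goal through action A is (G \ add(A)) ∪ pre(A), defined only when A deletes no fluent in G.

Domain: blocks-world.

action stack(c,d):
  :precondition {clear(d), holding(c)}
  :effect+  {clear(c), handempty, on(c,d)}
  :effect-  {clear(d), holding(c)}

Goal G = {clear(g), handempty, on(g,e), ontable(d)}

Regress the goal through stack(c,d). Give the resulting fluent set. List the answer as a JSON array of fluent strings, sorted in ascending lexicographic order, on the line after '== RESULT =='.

Regress:
  G ∩ del = {}  (empty — regression defined)
  G \ add = {clear(g), handempty, on(g,e), ontable(d)} \ {clear(c), handempty, on(c,d)} = {clear(g), on(g,e), ontable(d)}
  ∪ pre   = {clear(g), on(g,e), ontable(d)} ∪ {clear(d), holding(c)}
          = {clear(d), clear(g), holding(c), on(g,e), ontable(d)}

== RESULT ==
["clear(d)", "clear(g)", "holding(c)", "on(g,e)", "ontable(d)"]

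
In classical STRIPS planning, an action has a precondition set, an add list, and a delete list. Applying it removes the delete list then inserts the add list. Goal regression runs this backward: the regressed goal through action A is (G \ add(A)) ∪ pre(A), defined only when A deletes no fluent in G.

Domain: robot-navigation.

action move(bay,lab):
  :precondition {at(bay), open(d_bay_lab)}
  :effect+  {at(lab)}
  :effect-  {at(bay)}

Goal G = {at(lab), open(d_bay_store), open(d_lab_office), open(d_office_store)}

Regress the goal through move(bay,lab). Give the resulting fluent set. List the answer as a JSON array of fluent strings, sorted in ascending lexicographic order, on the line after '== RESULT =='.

Compute (G \ add) ∪ pre:
  G ∩ del = {}  (empty — regression defined)
  G \ add = {at(lab), open(d_bay_store), open(d_lab_office), open(d_office_store)} \ {at(lab)} = {open(d_bay_store), open(d_lab_office), open(d_office_store)}
  ∪ pre   = {open(d_bay_store), open(d_lab_office), open(d_office_store)} ∪ {at(bay), open(d_bay_lab)}
          = {at(bay), open(d_bay_lab), open(d_bay_store), open(d_lab_office), open(d_office_store)}

== RESULT ==
["at(bay)", "open(d_bay_lab)", "open(d_bay_store)", "open(d_lab_office)", "open(d_office_store)"]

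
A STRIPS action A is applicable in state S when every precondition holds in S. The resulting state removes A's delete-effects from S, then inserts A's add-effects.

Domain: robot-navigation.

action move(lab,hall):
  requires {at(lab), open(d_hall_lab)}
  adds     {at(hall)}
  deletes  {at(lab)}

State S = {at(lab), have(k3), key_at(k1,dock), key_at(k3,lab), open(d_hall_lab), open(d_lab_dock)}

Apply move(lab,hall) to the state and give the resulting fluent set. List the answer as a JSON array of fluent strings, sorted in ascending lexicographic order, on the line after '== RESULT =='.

Progress:
  pre ⊆ S: {at(lab), open(d_hall_lab)} ⊆ S  — applicable
  S \ del = {have(k3), key_at(k1,dock), key_at(k3,lab), open(d_hall_lab), open(d_lab_dock)}
  ∪ add   = {at(hall), have(k3), key_at(k1,dock), key_at(k3,lab), open(d_hall_lab), open(d_lab_dock)}

== RESULT ==
["at(hall)", "have(k3)", "key_at(k1,dock)", "key_at(k3,lab)", "open(d_hall_lab)", "open(d_lab_dock)"]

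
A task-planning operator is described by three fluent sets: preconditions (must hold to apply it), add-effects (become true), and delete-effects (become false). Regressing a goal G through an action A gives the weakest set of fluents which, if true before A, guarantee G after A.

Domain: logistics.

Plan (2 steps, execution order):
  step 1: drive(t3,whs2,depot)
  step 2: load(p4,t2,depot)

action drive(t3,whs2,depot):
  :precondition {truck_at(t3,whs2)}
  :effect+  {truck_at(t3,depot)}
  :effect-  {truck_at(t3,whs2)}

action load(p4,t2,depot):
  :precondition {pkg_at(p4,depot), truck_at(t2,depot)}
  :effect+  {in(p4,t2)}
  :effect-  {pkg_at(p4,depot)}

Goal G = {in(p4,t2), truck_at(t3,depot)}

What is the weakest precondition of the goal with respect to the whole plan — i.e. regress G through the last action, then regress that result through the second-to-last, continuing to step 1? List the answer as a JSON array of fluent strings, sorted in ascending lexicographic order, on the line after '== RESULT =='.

Work backward from the goal:
  through step 2 (load(p4,t2,depot)): drop {in(p4,t2)}, keep {truck_at(t3,depot)}, require {pkg_at(p4,depot), truck_at(t2,depot)}
    → {pkg_at(p4,depot), truck_at(t2,depot), truck_at(t3,depot)}
  through step 1 (drive(t3,whs2,depot)): drop {truck_at(t3,depot)}, keep {pkg_at(p4,depot), truck_at(t2,depot)}, require {truck_at(t3,whs2)}
    → {pkg_at(p4,depot), truck_at(t2,depot), truck_at(t3,whs2)}

== RESULT ==
["pkg_at(p4,depot)", "truck_at(t2,depot)", "truck_at(t3,whs2)"]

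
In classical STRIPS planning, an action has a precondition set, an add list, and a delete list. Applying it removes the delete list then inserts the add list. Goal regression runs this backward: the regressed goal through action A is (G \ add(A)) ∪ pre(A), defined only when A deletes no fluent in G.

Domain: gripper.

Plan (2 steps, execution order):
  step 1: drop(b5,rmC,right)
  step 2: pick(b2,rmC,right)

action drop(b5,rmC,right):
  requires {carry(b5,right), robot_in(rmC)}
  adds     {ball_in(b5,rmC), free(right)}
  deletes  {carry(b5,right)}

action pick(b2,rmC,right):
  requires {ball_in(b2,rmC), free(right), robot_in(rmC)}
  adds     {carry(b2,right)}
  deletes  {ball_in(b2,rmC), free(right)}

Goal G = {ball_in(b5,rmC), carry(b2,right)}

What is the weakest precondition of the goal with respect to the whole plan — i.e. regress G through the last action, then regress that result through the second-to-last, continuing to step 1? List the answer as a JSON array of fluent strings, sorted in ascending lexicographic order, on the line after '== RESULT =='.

Regress step by step:
  through step 2 (pick(b2,rmC,right)): drop {carry(b2,right)}, keep {ball_in(b5,rmC)}, require {ball_in(b2,rmC), free(right), robot_in(rmC)}
    → {ball_in(b2,rmC), ball_in(b5,rmC), free(right), robot_in(rmC)}
  through step 1 (drop(b5,rmC,right)): drop {ball_in(b5,rmC), free(right)}, keep {ball_in(b2,rmC), robot_in(rmC)}, require {carry(b5,right), robot_in(rmC)}
    → {ball_in(b2,rmC), carry(b5,right), robot_in(rmC)}

== RESULT ==
["ball_in(b2,rmC)", "carry(b5,right)", "robot_in(rmC)"]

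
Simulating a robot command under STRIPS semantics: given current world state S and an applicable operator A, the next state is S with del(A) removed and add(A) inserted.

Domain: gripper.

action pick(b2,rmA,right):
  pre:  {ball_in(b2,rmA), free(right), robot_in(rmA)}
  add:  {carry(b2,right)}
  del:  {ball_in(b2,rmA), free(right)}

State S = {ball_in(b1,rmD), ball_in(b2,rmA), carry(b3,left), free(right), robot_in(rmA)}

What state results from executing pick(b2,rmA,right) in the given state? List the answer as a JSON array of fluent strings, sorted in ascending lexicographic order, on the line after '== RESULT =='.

Progress:
  pre ⊆ S: {ball_in(b2,rmA), free(right), robot_in(rmA)} ⊆ S  — applicable
  S \ del = {ball_in(b1,rmD), carry(b3,left), robot_in(rmA)}
  ∪ add   = {ball_in(b1,rmD), carry(b2,right), carry(b3,left), robot_in(rmA)}

== RESULT ==
["ball_in(b1,rmD)", "carry(b2,right)", "carry(b3,left)", "robot_in(rmA)"]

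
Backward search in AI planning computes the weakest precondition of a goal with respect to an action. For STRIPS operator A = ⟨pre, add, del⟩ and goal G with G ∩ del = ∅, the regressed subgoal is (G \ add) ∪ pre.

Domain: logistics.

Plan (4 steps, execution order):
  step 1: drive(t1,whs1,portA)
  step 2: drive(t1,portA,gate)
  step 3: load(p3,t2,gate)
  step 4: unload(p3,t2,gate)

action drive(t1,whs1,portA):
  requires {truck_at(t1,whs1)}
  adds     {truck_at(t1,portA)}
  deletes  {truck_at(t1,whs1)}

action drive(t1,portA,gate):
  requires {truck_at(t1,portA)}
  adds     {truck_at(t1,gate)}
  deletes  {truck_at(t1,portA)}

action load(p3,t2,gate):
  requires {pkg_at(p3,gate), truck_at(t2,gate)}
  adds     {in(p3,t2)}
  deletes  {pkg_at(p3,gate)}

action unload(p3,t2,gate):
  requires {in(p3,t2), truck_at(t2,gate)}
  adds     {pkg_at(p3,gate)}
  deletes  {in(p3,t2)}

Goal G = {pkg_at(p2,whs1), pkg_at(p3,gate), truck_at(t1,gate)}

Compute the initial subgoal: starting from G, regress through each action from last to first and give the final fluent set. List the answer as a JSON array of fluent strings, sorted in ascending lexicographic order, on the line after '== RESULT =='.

Work backward from the goal:
  through step 4 (unload(p3,t2,gate)): drop {pkg_at(p3,gate)}, keep {pkg_at(p2,whs1), truck_at(t1,gate)}, require {in(p3,t2), truck_at(t2,gate)}
    → {in(p3,t2), pkg_at(p2,whs1), truck_at(t1,gate), truck_at(t2,gate)}
  through step 3 (load(p3,t2,gate)): drop {in(p3,t2)}, keep {pkg_at(p2,whs1), truck_at(t1,gate), truck_at(t2,gate)}, require {pkg_at(p3,gate), truck_at(t2,gate)}
    → {pkg_at(p2,whs1), pkg_at(p3,gate), truck_at(t1,gate), truck_at(t2,gate)}
  through step 2 (drive(t1,portA,gate)): drop {truck_at(t1,gate)}, keep {pkg_at(p2,whs1), pkg_at(p3,gate), truck_at(t2,gate)}, require {truck_at(t1,portA)}
    → {pkg_at(p2,whs1), pkg_at(p3,gate), truck_at(t1,portA), truck_at(t2,gate)}
  through step 1 (drive(t1,whs1,portA)): drop {truck_at(t1,portA)}, keep {pkg_at(p2,whs1), pkg_at(p3,gate), truck_at(t2,gate)}, require {truck_at(t1,whs1)}
    → {pkg_at(p2,whs1), pkg_at(p3,gate), truck_at(t1,whs1), truck_at(t2,gate)}

== RESULT ==
["pkg_at(p2,whs1)", "pkg_at(p3,gate)", "truck_at(t1,whs1)", "truck_at(t2,gate)"]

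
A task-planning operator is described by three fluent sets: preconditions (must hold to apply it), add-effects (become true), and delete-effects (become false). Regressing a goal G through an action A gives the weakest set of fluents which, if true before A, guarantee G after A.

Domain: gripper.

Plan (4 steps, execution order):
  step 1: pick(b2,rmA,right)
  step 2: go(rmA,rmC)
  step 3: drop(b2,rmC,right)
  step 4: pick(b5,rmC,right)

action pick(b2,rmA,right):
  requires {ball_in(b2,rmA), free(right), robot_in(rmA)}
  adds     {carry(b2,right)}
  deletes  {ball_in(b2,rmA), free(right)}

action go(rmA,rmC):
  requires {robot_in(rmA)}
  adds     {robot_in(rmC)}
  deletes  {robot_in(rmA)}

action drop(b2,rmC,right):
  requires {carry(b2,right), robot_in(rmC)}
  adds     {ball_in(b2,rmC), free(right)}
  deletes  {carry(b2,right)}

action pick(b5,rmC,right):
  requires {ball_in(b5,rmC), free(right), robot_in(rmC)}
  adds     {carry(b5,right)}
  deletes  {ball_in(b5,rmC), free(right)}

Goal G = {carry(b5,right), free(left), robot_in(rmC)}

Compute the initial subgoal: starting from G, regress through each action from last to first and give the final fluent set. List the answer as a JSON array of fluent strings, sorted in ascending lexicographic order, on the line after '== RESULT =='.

Regress step by step:
  through step 4 (pick(b5,rmC,right)): drop {carry(b5,right)}, keep {free(left), robot_in(rmC)}, require {ball_in(b5,rmC), free(right), robot_in(rmC)}
    → {ball_in(b5,rmC), free(left), free(right), robot_in(rmC)}
  through step 3 (drop(b2,rmC,right)): drop {free(right)}, keep {ball_in(b5,rmC), free(left), robot_in(rmC)}, require {carry(b2,right), robot_in(rmC)}
    → {ball_in(b5,rmC), carry(b2,right), free(left), robot_in(rmC)}
  through step 2 (go(rmA,rmC)): drop {robot_in(rmC)}, keep {ball_in(b5,rmC), carry(b2,right), free(left)}, require {robot_in(rmA)}
    → {ball_in(b5,rmC), carry(b2,right), free(left), robot_in(rmA)}
  through step 1 (pick(b2,rmA,right)): drop {carry(b2,right)}, keep {ball_in(b5,rmC), free(left), robot_in(rmA)}, require {ball_in(b2,rmA), free(right), robot_in(rmA)}
    → {ball_in(b2,rmA), ball_in(b5,rmC), free(left), free(right), robot_in(rmA)}

== RESULT ==
["ball_in(b2,rmA)", "ball_in(b5,rmC)", "free(left)", "free(right)", "robot_in(rmA)"]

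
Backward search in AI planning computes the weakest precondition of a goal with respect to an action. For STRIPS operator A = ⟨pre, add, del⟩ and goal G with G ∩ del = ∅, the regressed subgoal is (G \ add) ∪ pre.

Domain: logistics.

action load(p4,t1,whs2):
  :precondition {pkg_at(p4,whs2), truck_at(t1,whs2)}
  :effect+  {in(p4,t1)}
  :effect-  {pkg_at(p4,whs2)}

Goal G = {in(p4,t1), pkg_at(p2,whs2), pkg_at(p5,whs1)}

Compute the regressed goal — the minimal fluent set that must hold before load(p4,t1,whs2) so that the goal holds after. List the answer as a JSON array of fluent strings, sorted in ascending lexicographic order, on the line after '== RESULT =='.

Regress:
  G ∩ del = {}  (empty — regression defined)
  G \ add = {in(p4,t1), pkg_at(p2,whs2), pkg_at(p5,whs1)} \ {in(p4,t1)} = {pkg_at(p2,whs2), pkg_at(p5,whs1)}
  ∪ pre   = {pkg_at(p2,whs2), pkg_at(p5,whs1)} ∪ {pkg_at(p4,whs2), truck_at(t1,whs2)}
          = {pkg_at(p2,whs2), pkg_at(p4,whs2), pkg_at(p5,whs1), truck_at(t1,whs2)}

== RESULT ==
["pkg_at(p2,whs2)", "pkg_at(p4,whs2)", "pkg_at(p5,whs1)", "truck_at(t1,whs2)"]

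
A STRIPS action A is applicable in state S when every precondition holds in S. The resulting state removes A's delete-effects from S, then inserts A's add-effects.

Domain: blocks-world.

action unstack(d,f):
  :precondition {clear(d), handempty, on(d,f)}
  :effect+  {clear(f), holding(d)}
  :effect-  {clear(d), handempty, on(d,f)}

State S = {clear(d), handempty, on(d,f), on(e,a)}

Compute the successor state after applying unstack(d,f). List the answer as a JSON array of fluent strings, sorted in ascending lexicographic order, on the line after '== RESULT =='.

Progress:
  pre ⊆ S: {clear(d), handempty, on(d,f)} ⊆ S  — applicable
  S \ del = {on(e,a)}
  ∪ add   = {clear(f), holding(d), on(e,a)}

== RESULT ==
["clear(f)", "holding(d)", "on(e,a)"]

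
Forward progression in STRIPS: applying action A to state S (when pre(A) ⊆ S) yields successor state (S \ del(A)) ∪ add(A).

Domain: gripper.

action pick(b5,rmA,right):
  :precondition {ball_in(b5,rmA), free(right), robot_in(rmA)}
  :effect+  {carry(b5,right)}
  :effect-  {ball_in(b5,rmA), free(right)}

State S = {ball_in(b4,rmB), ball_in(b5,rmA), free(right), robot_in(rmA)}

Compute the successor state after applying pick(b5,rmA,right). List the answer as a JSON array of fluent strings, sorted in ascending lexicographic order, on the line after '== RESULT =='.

Progress:
  pre ⊆ S: {ball_in(b5,rmA), free(right), robot_in(rmA)} ⊆ S  — applicable
  S \ del = {ball_in(b4,rmB), robot_in(rmA)}
  ∪ add   = {ball_in(b4,rmB), carry(b5,right), robot_in(rmA)}

== RESULT ==
["ball_in(b4,rmB)", "carry(b5,right)", "robot_in(rmA)"]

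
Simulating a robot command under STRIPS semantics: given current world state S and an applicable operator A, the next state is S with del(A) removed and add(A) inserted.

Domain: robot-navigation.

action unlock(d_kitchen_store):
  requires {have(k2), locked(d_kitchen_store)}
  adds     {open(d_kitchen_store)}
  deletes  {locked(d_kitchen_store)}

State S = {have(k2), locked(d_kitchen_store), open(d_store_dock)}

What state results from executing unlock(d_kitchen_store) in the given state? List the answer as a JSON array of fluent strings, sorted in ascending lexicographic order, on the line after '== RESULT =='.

Compute (S \ del) ∪ add:
  pre ⊆ S: {have(k2), locked(d_kitchen_store)} ⊆ S  — applicable
  S \ del = {have(k2), open(d_store_dock)}
  ∪ add   = {have(k2), open(d_kitchen_store), open(d_store_dock)}

== RESULT ==
["have(k2)", "open(d_kitchen_store)", "open(d_store_dock)"]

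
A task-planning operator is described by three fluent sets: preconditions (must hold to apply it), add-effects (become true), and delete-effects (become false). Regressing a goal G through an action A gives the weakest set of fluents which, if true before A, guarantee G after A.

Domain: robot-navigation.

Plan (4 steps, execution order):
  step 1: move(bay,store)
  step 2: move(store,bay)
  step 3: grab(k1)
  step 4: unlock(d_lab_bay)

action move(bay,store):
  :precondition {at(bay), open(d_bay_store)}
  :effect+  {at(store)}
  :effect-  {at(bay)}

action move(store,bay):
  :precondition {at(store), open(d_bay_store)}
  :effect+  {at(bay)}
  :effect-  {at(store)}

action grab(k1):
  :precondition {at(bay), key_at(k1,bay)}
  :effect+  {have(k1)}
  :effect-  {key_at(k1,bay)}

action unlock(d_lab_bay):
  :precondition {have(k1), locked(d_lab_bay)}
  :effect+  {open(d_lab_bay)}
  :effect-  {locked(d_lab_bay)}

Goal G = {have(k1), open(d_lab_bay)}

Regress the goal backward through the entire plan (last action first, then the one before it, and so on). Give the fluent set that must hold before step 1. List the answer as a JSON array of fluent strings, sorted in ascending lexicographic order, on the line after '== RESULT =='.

Regress step by step:
  through step 4 (unlock(d_lab_bay)): drop {open(d_lab_bay)}, keep {have(k1)}, require {have(k1), locked(d_lab_bay)}
    → {have(k1), locked(d_lab_bay)}
  through step 3 (grab(k1)): drop {have(k1)}, keep {locked(d_lab_bay)}, require {at(bay), key_at(k1,bay)}
    → {at(bay), key_at(k1,bay), locked(d_lab_bay)}
  through step 2 (move(store,bay)): drop {at(bay)}, keep {key_at(k1,bay), locked(d_lab_bay)}, require {at(store), open(d_bay_store)}
    → {at(store), key_at(k1,bay), locked(d_lab_bay), open(d_bay_store)}
  through step 1 (move(bay,store)): drop {at(store)}, keep {key_at(k1,bay), locked(d_lab_bay), open(d_bay_store)}, require {at(bay), open(d_bay_store)}
    → {at(bay), key_at(k1,bay), locked(d_lab_bay), open(d_bay_store)}

== RESULT ==
["at(bay)", "key_at(k1,bay)", "locked(d_lab_bay)", "open(d_bay_store)"]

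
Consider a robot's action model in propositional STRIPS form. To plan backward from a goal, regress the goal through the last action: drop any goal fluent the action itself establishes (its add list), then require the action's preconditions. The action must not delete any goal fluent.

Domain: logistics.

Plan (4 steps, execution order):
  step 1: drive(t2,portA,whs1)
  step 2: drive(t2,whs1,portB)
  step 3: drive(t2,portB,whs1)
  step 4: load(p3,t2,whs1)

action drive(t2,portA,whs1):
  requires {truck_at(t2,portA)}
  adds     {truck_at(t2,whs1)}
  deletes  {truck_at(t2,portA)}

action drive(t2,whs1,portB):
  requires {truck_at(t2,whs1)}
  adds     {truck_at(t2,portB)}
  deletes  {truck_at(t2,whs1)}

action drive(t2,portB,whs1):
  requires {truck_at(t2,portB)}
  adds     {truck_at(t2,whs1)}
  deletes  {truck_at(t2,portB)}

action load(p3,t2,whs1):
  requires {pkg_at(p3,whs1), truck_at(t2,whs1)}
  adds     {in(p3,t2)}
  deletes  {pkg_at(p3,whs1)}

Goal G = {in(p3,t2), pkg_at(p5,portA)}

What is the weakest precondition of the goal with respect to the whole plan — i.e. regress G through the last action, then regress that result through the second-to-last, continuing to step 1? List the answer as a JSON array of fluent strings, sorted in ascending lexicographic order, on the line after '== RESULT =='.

Regress step by step:
  through step 4 (load(p3,t2,whs1)): drop {in(p3,t2)}, keep {pkg_at(p5,portA)}, require {pkg_at(p3,whs1), truck_at(t2,whs1)}
    → {pkg_at(p3,whs1), pkg_at(p5,portA), truck_at(t2,whs1)}
  through step 3 (drive(t2,portB,whs1)): drop {truck_at(t2,whs1)}, keep {pkg_at(p3,whs1), pkg_at(p5,portA)}, require {truck_at(t2,portB)}
    → {pkg_at(p3,whs1), pkg_at(p5,portA), truck_at(t2,portB)}
  through step 2 (drive(t2,whs1,portB)): drop {truck_at(t2,portB)}, keep {pkg_at(p3,whs1), pkg_at(p5,portA)}, require {truck_at(t2,whs1)}
    → {pkg_at(p3,whs1), pkg_at(p5,portA), truck_at(t2,whs1)}
  through step 1 (drive(t2,portA,whs1)): drop {truck_at(t2,whs1)}, keep {pkg_at(p3,whs1), pkg_at(p5,portA)}, require {truck_at(t2,portA)}
    → {pkg_at(p3,whs1), pkg_at(p5,portA), truck_at(t2,portA)}

== RESULT ==
["pkg_at(p3,whs1)", "pkg_at(p5,portA)", "truck_at(t2,portA)"]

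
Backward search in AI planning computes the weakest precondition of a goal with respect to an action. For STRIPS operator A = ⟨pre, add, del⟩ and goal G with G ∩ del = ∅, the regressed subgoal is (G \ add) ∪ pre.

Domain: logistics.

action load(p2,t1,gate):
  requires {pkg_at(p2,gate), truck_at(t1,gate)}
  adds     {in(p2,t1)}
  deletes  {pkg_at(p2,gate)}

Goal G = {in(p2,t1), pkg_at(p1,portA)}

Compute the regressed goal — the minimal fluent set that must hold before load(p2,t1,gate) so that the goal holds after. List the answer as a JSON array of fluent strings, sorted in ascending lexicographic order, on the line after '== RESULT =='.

Regress:
  G ∩ del = {}  (empty — regression defined)
  G \ add = {in(p2,t1), pkg_at(p1,portA)} \ {in(p2,t1)} = {pkg_at(p1,portA)}
  ∪ pre   = {pkg_at(p1,portA)} ∪ {pkg_at(p2,gate), truck_at(t1,gate)}
          = {pkg_at(p1,portA), pkg_at(p2,gate), truck_at(t1,gate)}

== RESULT ==
["pkg_at(p1,portA)", "pkg_at(p2,gate)", "truck_at(t1,gate)"]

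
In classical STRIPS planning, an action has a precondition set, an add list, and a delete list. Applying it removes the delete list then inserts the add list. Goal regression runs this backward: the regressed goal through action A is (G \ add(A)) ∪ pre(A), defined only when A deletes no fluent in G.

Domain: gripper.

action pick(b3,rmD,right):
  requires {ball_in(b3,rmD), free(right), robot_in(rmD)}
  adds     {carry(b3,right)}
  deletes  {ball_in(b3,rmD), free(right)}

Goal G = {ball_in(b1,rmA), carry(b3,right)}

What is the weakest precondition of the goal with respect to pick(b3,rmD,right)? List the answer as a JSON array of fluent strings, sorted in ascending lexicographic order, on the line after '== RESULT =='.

Regress:
  G ∩ del = {}  (empty — regression defined)
  G \ add = {ball_in(b1,rmA), carry(b3,right)} \ {carry(b3,right)} = {ball_in(b1,rmA)}
  ∪ pre   = {ball_in(b1,rmA)} ∪ {ball_in(b3,rmD), free(right), robot_in(rmD)}
          = {ball_in(b1,rmA), ball_in(b3,rmD), free(right), robot_in(rmD)}

== RESULT ==
["ball_in(b1,rmA)", "ball_in(b3,rmD)", "free(right)", "robot_in(rmD)"]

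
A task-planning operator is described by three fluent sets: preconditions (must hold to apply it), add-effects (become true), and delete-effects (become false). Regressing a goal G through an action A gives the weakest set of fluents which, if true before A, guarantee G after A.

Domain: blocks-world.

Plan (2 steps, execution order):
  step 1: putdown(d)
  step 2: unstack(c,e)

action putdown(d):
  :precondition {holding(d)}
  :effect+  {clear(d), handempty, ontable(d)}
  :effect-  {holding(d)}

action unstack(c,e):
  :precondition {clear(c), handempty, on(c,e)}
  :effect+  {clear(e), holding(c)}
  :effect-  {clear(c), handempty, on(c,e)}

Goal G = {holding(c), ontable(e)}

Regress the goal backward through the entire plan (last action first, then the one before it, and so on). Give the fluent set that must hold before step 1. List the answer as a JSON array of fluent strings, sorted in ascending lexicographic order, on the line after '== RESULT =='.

Regress step by step:
  through step 2 (unstack(c,e)): drop {holding(c)}, keep {ontable(e)}, require {clear(c), handempty, on(c,e)}
    → {clear(c), handempty, on(c,e), ontable(e)}
  through step 1 (putdown(d)): drop {handempty}, keep {clear(c), on(c,e), ontable(e)}, require {holding(d)}
    → {clear(c), holding(d), on(c,e), ontable(e)}

== RESULT ==
["clear(c)", "holding(d)", "on(c,e)", "ontable(e)"]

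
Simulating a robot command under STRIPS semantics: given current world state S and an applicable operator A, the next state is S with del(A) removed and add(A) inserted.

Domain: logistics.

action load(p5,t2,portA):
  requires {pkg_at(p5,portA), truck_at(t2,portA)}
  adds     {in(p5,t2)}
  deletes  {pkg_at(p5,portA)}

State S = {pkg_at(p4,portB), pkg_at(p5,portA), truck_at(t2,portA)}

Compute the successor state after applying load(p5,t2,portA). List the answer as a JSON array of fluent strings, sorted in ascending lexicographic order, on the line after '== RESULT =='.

Compute (S \ del) ∪ add:
  pre ⊆ S: {pkg_at(p5,portA), truck_at(t2,portA)} ⊆ S  — applicable
  S \ del = {pkg_at(p4,portB), truck_at(t2,portA)}
  ∪ add   = {in(p5,t2), pkg_at(p4,portB), truck_at(t2,portA)}

== RESULT ==
["in(p5,t2)", "pkg_at(p4,portB)", "truck_at(t2,portA)"]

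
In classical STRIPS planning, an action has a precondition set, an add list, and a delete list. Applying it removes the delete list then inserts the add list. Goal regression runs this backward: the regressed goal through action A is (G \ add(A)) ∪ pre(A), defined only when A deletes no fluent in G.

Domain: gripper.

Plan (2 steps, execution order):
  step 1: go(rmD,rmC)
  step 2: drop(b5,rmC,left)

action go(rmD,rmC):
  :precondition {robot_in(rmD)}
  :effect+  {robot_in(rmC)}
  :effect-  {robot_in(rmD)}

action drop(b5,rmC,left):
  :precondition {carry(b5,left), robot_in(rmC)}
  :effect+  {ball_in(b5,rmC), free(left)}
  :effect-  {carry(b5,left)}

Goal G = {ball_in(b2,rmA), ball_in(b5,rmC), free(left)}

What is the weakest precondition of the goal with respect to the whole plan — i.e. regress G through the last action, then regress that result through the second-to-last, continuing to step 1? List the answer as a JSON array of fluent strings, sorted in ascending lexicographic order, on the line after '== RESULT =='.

Regress step by step:
  through step 2 (drop(b5,rmC,left)): drop {ball_in(b5,rmC), free(left)}, keep {ball_in(b2,rmA)}, require {carry(b5,left), robot_in(rmC)}
    → {ball_in(b2,rmA), carry(b5,left), robot_in(rmC)}
  through step 1 (go(rmD,rmC)): drop {robot_in(rmC)}, keep {ball_in(b2,rmA), carry(b5,left)}, require {robot_in(rmD)}
    → {ball_in(b2,rmA), carry(b5,left), robot_in(rmD)}

== RESULT ==
["ball_in(b2,rmA)", "carry(b5,left)", "robot_in(rmD)"]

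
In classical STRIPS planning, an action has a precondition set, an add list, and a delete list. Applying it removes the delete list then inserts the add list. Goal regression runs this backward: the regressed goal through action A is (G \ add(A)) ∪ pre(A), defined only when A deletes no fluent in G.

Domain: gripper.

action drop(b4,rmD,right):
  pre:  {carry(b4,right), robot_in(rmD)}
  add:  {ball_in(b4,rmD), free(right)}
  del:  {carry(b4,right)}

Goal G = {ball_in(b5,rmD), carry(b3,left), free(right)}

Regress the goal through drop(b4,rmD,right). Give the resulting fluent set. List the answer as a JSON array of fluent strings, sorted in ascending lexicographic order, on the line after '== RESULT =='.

Regress:
  G ∩ del = {}  (empty — regression defined)
  G \ add = {ball_in(b5,rmD), carry(b3,left), free(right)} \ {ball_in(b4,rmD), free(right)} = {ball_in(b5,rmD), carry(b3,left)}
  ∪ pre   = {ball_in(b5,rmD), carry(b3,left)} ∪ {carry(b4,right), robot_in(rmD)}
          = {ball_in(b5,rmD), carry(b3,left), carry(b4,right), robot_in(rmD)}

== RESULT ==
["ball_in(b5,rmD)", "carry(b3,left)", "carry(b4,right)", "robot_in(rmD)"]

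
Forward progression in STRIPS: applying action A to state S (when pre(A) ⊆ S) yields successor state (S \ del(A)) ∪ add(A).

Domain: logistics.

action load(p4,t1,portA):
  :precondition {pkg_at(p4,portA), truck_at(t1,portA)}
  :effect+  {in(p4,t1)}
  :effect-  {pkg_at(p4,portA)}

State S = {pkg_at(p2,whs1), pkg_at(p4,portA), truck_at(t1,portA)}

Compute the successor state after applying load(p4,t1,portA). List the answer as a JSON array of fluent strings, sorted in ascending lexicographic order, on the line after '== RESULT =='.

Compute (S \ del) ∪ add:
  pre ⊆ S: {pkg_at(p4,portA), truck_at(t1,portA)} ⊆ S  — applicable
  S \ del = {pkg_at(p2,whs1), truck_at(t1,portA)}
  ∪ add   = {in(p4,t1), pkg_at(p2,whs1), truck_at(t1,portA)}

== RESULT ==
["in(p4,t1)", "pkg_at(p2,whs1)", "truck_at(t1,portA)"]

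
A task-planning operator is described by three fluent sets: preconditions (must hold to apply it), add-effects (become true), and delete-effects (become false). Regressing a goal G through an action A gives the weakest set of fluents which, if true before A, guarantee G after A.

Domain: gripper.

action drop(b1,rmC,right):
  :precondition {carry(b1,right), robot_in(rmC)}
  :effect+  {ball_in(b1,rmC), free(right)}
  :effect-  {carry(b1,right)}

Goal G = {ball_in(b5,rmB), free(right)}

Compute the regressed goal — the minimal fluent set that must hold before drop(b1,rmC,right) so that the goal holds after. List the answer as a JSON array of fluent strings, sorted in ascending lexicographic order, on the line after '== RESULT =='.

Compute (G \ add) ∪ pre:
  G ∩ del = {}  (empty — regression defined)
  G \ add = {ball_in(b5,rmB), free(right)} \ {ball_in(b1,rmC), free(right)} = {ball_in(b5,rmB)}
  ∪ pre   = {ball_in(b5,rmB)} ∪ {carry(b1,right), robot_in(rmC)}
          = {ball_in(b5,rmB), carry(b1,right), robot_in(rmC)}

== RESULT ==
["ball_in(b5,rmB)", "carry(b1,right)", "robot_in(rmC)"]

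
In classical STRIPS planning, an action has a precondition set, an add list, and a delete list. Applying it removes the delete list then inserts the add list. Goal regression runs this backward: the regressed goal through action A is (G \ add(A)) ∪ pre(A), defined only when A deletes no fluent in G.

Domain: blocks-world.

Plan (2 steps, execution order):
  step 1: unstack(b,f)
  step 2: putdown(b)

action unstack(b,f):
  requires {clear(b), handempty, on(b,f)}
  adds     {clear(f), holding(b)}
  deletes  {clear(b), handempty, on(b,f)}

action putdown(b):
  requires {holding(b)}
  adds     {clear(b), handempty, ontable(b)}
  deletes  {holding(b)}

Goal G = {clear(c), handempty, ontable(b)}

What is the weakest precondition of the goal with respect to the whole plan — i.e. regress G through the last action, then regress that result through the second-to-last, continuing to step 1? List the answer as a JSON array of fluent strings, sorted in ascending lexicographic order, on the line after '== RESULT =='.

Regress step by step:
  through step 2 (putdown(b)): drop {handempty, ontable(b)}, keep {clear(c)}, require {holding(b)}
    → {clear(c), holding(b)}
  through step 1 (unstack(b,f)): drop {holding(b)}, keep {clear(c)}, require {clear(b), handempty, on(b,f)}
    → {clear(b), clear(c), handempty, on(b,f)}

== RESULT ==
["clear(b)", "clear(c)", "handempty", "on(b,f)"]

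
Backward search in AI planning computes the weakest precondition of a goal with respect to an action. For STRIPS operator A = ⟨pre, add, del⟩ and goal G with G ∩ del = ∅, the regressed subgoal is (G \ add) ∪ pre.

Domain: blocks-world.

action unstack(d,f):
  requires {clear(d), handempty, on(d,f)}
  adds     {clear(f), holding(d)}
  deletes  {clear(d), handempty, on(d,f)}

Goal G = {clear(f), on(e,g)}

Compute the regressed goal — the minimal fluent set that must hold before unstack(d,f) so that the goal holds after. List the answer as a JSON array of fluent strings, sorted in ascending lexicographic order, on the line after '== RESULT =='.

Regress:
  G ∩ del = {}  (empty — regression defined)
  G \ add = {clear(f), on(e,g)} \ {clear(f), holding(d)} = {on(e,g)}
  ∪ pre   = {on(e,g)} ∪ {clear(d), handempty, on(d,f)}
          = {clear(d), handempty, on(d,f), on(e,g)}

== RESULT ==
["clear(d)", "handempty", "on(d,f)", "on(e,g)"]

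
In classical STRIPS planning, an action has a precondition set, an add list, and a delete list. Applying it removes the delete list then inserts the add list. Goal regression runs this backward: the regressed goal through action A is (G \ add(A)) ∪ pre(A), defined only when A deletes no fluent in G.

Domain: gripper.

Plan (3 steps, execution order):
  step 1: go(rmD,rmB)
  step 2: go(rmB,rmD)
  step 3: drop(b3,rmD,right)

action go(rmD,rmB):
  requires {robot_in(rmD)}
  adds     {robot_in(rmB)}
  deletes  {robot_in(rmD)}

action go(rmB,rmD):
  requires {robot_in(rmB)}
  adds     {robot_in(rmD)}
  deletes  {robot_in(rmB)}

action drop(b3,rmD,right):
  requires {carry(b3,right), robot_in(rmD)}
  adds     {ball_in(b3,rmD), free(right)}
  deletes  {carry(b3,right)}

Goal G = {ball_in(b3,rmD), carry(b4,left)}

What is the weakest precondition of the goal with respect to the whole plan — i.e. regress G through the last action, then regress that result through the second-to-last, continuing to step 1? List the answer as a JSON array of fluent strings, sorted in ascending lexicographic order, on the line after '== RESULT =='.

Work backward from the goal:
  through step 3 (drop(b3,rmD,right)): drop {ball_in(b3,rmD)}, keep {carry(b4,left)}, require {carry(b3,right), robot_in(rmD)}
    → {carry(b3,right), carry(b4,left), robot_in(rmD)}
  through step 2 (go(rmB,rmD)): drop {robot_in(rmD)}, keep {carry(b3,right), carry(b4,left)}, require {robot_in(rmB)}
    → {carry(b3,right), carry(b4,left), robot_in(rmB)}
  through step 1 (go(rmD,rmB)): drop {robot_in(rmB)}, keep {carry(b3,right), carry(b4,left)}, require {robot_in(rmD)}
    → {carry(b3,right), carry(b4,left), robot_in(rmD)}

== RESULT ==
["carry(b3,right)", "carry(b4,left)", "robot_in(rmD)"]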